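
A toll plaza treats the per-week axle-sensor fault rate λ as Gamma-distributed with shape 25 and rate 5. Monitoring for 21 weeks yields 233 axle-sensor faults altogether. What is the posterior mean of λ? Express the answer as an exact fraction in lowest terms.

129/13

Total count 233 over total exposure 21 weeks.
Posterior: α' = 25 + 233 = 258, β' = 5 + 21 = 26.
Posterior mean = α'/β' = 258/26 = 129/13.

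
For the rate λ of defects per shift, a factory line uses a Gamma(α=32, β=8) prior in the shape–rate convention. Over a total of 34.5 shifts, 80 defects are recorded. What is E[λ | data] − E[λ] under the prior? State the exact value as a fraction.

-116/85

Total count 80 over total exposure 34.5 shifts.
By Gamma–Poisson conjugacy, the posterior is Gamma(α + Σx, β + Σt) = Gamma(32 + 80, 8 + 34.5) = Gamma(112, 85/2).
Posterior mean = 112/(85/2) = 224/85; prior mean = 32/8 = 4. Difference = 224/85 − 4 = -116/85.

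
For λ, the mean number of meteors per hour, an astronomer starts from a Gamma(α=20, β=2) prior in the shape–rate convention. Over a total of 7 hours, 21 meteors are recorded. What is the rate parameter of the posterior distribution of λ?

9

Total count 21 over total exposure 7 hours.
Gamma(α, β) with Poisson data over total exposure Σt gives posterior Gamma(α+Σx, β+Σt) = Gamma(41, 9).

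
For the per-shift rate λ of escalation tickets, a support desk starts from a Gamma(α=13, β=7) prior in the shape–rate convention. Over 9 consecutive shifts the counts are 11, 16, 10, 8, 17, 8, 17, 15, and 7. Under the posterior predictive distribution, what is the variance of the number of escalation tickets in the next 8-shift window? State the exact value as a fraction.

Total count: 11 + 16 + 10 + 8 + 17 + 8 + 17 + 15 + 7 = 109.
Total exposure: 9 shifts.
Conjugate update: add total count to the shape and total exposure to the rate, giving Gamma(122, 16).
The posterior predictive for a window of length T is Negative Binomial with variance T·α'·(β'+T)/β'² = 8·122·24/256 = 183/2.

183/2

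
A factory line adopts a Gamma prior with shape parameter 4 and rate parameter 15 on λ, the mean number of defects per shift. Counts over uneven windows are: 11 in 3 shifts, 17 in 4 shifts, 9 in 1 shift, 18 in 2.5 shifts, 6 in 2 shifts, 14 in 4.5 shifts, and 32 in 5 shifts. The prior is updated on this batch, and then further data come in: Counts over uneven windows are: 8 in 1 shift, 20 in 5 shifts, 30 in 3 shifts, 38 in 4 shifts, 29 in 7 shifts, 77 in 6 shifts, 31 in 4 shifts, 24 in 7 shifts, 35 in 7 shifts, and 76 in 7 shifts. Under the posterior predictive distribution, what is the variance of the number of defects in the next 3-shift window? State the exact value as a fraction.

Total count: 11 + 17 + 9 + 18 + 6 + 14 + 32 = 107.
Total exposure: 3 + 4 + 1 + 2.5 + 2 + 4.5 + 5 = 22 shifts.
After the first batch: Gamma(4 + 107, 15 + 22) = Gamma(111, 37).
Total count: 8 + 20 + 30 + 38 + 29 + 77 + 31 + 24 + 35 + 76 = 368.
Total exposure: 1 + 5 + 3 + 4 + 7 + 6 + 4 + 7 + 7 + 7 = 51 shifts.
After the second batch: Gamma(111 + 368, 37 + 51) = Gamma(479, 88).
The posterior predictive for a window of length T is Negative Binomial with variance T·α'·(β'+T)/β'² = 3·479·91/7744 = 130767/7744.

130767/7744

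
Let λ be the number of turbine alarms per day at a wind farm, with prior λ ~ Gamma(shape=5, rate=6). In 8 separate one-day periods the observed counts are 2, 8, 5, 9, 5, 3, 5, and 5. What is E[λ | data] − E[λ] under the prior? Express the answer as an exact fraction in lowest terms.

53/21

Total count: 2 + 8 + 5 + 9 + 5 + 3 + 5 + 5 = 42.
Total exposure: 8 days.
Conjugate update: add total count to the shape and total exposure to the rate, giving Gamma(47, 14).
Posterior mean = 47/14 = 47/14; prior mean = 5/6 = 5/6. Difference = 47/14 − 5/6 = 53/21.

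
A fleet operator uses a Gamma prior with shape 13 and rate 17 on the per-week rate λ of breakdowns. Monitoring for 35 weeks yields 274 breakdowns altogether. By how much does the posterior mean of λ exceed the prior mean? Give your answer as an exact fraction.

4203/884

Total count 274 over total exposure 35 weeks.
The Gamma prior is conjugate for the Poisson rate, so λ | data ~ Gamma(13+274, 17+35) = Gamma(287, 52).
Posterior mean = 287/52 = 287/52; prior mean = 13/17 = 13/17. Difference = 287/52 − 13/17 = 4203/884.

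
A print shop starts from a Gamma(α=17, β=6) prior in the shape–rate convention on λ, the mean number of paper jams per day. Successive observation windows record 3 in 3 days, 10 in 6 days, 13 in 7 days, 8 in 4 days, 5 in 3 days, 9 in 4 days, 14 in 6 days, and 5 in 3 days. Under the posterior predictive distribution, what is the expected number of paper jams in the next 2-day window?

Total count: 3 + 10 + 13 + 8 + 5 + 9 + 14 + 5 = 67.
Total exposure: 3 + 6 + 7 + 4 + 3 + 4 + 6 + 3 = 36 days.
Gamma(α, β) with Poisson data over total exposure Σt gives posterior Gamma(α+Σx, β+Σt) = Gamma(84, 42).
Predictive mean over a 2-day window = T·E[λ|data] = 2·84/42 = 4.

4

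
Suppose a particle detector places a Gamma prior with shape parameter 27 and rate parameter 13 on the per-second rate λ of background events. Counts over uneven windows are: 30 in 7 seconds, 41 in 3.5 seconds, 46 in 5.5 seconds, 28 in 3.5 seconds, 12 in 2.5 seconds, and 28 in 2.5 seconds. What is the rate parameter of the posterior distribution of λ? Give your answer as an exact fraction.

Total count: 30 + 41 + 46 + 28 + 12 + 28 = 185.
Total exposure: 7 + 3.5 + 5.5 + 3.5 + 2.5 + 2.5 = 24.5 seconds.
By Gamma–Poisson conjugacy, the posterior is Gamma(α + Σx, β + Σt) = Gamma(27 + 185, 13 + 24.5) = Gamma(212, 75/2).

75/2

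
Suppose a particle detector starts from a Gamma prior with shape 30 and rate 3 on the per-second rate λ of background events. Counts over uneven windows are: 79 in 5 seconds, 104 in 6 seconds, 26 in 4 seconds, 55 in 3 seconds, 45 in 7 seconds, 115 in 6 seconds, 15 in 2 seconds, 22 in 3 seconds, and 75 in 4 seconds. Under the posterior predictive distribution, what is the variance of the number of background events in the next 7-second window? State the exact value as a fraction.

198100/1849

Total count: 79 + 104 + 26 + 55 + 45 + 115 + 15 + 22 + 75 = 536.
Total exposure: 5 + 6 + 4 + 3 + 7 + 6 + 2 + 3 + 4 = 40 seconds.
By Gamma–Poisson conjugacy, the posterior is Gamma(α + Σx, β + Σt) = Gamma(30 + 536, 3 + 40) = Gamma(566, 43).
The posterior predictive for a window of length T is Negative Binomial with variance T·α'·(β'+T)/β'² = 7·566·50/1849 = 198100/1849.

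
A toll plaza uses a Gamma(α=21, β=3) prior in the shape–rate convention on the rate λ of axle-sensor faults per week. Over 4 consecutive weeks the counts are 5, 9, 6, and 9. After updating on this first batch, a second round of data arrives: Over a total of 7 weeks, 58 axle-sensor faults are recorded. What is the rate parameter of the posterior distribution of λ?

14

Total count: 5 + 9 + 6 + 9 = 29.
Total exposure: 4 weeks.
After the first batch: Gamma(21 + 29, 3 + 4) = Gamma(50, 7).
Total count 58 over total exposure 7 weeks.
After the second batch: Gamma(50 + 58, 7 + 7) = Gamma(108, 14).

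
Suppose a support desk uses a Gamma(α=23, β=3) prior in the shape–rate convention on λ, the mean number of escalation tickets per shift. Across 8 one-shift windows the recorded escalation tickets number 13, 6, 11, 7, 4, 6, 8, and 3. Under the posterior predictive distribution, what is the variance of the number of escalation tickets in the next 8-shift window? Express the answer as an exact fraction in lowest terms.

12312/121

Total count: 13 + 6 + 11 + 7 + 4 + 6 + 8 + 3 = 58.
Total exposure: 8 shifts.
The Gamma prior is conjugate for the Poisson rate, so λ | data ~ Gamma(23+58, 3+8) = Gamma(81, 11).
The posterior predictive for a window of length T is Negative Binomial with variance T·α'·(β'+T)/β'² = 8·81·19/121 = 12312/121.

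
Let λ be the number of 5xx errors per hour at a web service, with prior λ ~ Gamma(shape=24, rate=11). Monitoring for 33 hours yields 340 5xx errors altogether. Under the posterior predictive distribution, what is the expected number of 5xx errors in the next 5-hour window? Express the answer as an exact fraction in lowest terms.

Total count 340 over total exposure 33 hours.
Posterior: α' = 24 + 340 = 364, β' = 11 + 33 = 44.
Predictive mean over a 5-hour window = T·E[λ|data] = 5·364/44 = 455/11.

455/11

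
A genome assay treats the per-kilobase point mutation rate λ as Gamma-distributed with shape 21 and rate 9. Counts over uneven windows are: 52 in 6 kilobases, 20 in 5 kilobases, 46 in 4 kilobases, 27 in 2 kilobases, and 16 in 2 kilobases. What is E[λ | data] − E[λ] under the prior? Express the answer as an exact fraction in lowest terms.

25/6

Total count: 52 + 20 + 46 + 27 + 16 = 161.
Total exposure: 6 + 5 + 4 + 2 + 2 = 19 kilobases.
Gamma(α, β) with Poisson data over total exposure Σt gives posterior Gamma(α+Σx, β+Σt) = Gamma(182, 28).
Posterior mean = 182/28 = 13/2; prior mean = 21/9 = 7/3. Difference = 13/2 − 7/3 = 25/6.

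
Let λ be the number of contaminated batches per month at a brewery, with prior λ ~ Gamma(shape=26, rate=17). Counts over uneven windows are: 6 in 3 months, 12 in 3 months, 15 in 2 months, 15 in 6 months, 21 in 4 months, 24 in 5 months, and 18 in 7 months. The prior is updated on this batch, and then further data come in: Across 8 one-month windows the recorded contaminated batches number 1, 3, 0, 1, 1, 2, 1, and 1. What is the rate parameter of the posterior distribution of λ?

55

Total count: 6 + 12 + 15 + 15 + 21 + 24 + 18 = 111.
Total exposure: 3 + 3 + 2 + 6 + 4 + 5 + 7 = 30 months.
After the first batch: Gamma(26 + 111, 17 + 30) = Gamma(137, 47).
Total count: 1 + 3 + 0 + 1 + 1 + 2 + 1 + 1 = 10.
Total exposure: 8 months.
After the second batch: Gamma(137 + 10, 47 + 8) = Gamma(147, 55).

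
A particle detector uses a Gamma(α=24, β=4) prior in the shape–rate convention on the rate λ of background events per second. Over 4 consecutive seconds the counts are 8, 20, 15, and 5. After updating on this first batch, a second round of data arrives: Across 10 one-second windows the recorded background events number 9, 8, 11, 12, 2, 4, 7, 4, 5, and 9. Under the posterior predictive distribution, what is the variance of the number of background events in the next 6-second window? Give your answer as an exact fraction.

Total count: 8 + 20 + 15 + 5 = 48.
Total exposure: 4 seconds.
After the first batch: Gamma(24 + 48, 4 + 4) = Gamma(72, 8).
Total count: 9 + 8 + 11 + 12 + 2 + 4 + 7 + 4 + 5 + 9 = 71.
Total exposure: 10 seconds.
After the second batch: Gamma(72 + 71, 8 + 10) = Gamma(143, 18).
The posterior predictive for a window of length T is Negative Binomial with variance T·α'·(β'+T)/β'² = 6·143·24/324 = 572/9.

572/9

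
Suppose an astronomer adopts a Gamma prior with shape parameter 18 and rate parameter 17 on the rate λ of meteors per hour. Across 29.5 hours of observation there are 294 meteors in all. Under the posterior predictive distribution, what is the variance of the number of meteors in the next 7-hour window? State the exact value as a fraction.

Total count 294 over total exposure 29.5 hours.
The Gamma prior is conjugate for the Poisson rate, so λ | data ~ Gamma(18+294, 17+29.5) = Gamma(312, 93/2).
The posterior predictive for a window of length T is Negative Binomial with variance T·α'·(β'+T)/β'² = 7·312·(107/2)/(8649/4) = 155792/2883.

155792/2883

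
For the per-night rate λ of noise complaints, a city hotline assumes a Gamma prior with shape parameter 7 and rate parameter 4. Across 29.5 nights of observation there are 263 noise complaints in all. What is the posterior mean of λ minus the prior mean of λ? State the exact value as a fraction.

1691/268

Total count 263 over total exposure 29.5 nights.
Gamma(α, β) with Poisson data over total exposure Σt gives posterior Gamma(α+Σx, β+Σt) = Gamma(270, 67/2).
Posterior mean = 270/(67/2) = 540/67; prior mean = 7/4 = 7/4. Difference = 540/67 − 7/4 = 1691/268.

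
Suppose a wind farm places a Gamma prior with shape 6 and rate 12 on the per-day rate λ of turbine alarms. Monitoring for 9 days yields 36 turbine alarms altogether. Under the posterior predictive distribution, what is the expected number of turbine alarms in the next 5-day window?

Total count 36 over total exposure 9 days.
Posterior: α' = 6 + 36 = 42, β' = 12 + 9 = 21.
Predictive mean over a 5-day window = T·E[λ|data] = 5·42/21 = 10.

10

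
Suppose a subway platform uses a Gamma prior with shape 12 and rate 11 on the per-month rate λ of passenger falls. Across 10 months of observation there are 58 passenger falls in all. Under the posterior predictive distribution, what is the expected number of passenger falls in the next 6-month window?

Total count 58 over total exposure 10 months.
Conjugate update: add total count to the shape and total exposure to the rate, giving Gamma(70, 21).
Predictive mean over a 6-month window = T·E[λ|data] = 6·70/21 = 20.

20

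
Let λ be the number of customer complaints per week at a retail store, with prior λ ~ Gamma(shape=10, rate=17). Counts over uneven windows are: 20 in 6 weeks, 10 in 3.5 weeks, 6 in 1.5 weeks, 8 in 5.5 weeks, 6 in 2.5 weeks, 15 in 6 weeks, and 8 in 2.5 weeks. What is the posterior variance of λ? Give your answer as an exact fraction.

332/7921

Total count: 20 + 10 + 6 + 8 + 6 + 15 + 8 = 73.
Total exposure: 6 + 3.5 + 1.5 + 5.5 + 2.5 + 6 + 2.5 = 27.5 weeks.
Gamma(α, β) with Poisson data over total exposure Σt gives posterior Gamma(α+Σx, β+Σt) = Gamma(83, 89/2).
Posterior variance = α'/β'² = 83/(7921/4) = 332/7921.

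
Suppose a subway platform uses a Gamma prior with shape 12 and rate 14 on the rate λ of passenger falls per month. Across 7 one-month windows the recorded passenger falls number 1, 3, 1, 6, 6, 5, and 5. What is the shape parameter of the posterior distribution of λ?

39

Total count: 1 + 3 + 1 + 6 + 6 + 5 + 5 = 27.
Total exposure: 7 months.
Posterior: α' = 12 + 27 = 39, β' = 14 + 7 = 21.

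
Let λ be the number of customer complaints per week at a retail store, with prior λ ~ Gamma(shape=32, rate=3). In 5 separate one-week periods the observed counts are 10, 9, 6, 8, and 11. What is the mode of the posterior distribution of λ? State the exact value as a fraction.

Total count: 10 + 9 + 6 + 8 + 11 = 44.
Total exposure: 5 weeks.
Gamma(α, β) with Poisson data over total exposure Σt gives posterior Gamma(α+Σx, β+Σt) = Gamma(76, 8).
Posterior mode = (α'−1)/β' = 75/8.

75/8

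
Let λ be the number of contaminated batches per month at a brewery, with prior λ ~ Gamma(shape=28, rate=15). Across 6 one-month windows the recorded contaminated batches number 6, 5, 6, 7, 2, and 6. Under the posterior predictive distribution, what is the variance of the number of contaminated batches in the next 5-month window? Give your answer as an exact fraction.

2600/147

Total count: 6 + 5 + 6 + 7 + 2 + 6 = 32.
Total exposure: 6 months.
Conjugate update: add total count to the shape and total exposure to the rate, giving Gamma(60, 21).
The posterior predictive for a window of length T is Negative Binomial with variance T·α'·(β'+T)/β'² = 5·60·26/441 = 2600/147.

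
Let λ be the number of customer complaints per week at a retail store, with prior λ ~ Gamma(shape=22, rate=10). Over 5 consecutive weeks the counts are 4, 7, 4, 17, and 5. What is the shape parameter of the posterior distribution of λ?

Total count: 4 + 7 + 4 + 17 + 5 = 37.
Total exposure: 5 weeks.
By Gamma–Poisson conjugacy, the posterior is Gamma(α + Σx, β + Σt) = Gamma(22 + 37, 10 + 5) = Gamma(59, 15).

59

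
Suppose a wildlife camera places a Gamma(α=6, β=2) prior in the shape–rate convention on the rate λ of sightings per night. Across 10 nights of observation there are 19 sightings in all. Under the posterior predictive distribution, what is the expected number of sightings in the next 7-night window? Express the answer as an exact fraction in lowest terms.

Total count 19 over total exposure 10 nights.
By Gamma–Poisson conjugacy, the posterior is Gamma(α + Σx, β + Σt) = Gamma(6 + 19, 2 + 10) = Gamma(25, 12).
Predictive mean over a 7-night window = T·E[λ|data] = 7·25/12 = 175/12.

175/12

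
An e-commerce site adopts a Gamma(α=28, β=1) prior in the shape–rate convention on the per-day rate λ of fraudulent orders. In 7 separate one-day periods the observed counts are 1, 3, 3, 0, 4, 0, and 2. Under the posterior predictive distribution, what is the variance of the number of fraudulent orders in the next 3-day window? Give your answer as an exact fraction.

1353/64

Total count: 1 + 3 + 3 + 0 + 4 + 0 + 2 = 13.
Total exposure: 7 days.
Posterior: α' = 28 + 13 = 41, β' = 1 + 7 = 8.
The posterior predictive for a window of length T is Negative Binomial with variance T·α'·(β'+T)/β'² = 3·41·11/64 = 1353/64.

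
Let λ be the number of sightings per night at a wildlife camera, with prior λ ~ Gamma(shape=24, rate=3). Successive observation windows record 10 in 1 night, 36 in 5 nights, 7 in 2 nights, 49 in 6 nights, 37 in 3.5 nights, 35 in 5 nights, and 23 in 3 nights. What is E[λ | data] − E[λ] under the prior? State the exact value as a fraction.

-14/57

Total count: 10 + 36 + 7 + 49 + 37 + 35 + 23 = 197.
Total exposure: 1 + 5 + 2 + 6 + 3.5 + 5 + 3 = 25.5 nights.
Conjugate update: add total count to the shape and total exposure to the rate, giving Gamma(221, 57/2).
Posterior mean = 221/(57/2) = 442/57; prior mean = 24/3 = 8. Difference = 442/57 − 8 = -14/57.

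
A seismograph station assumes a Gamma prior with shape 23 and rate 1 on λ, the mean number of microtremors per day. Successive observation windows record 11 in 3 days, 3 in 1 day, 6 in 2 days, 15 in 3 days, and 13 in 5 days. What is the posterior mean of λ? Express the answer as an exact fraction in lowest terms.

71/15

Total count: 11 + 3 + 6 + 15 + 13 = 48.
Total exposure: 3 + 1 + 2 + 3 + 5 = 14 days.
Gamma(α, β) with Poisson data over total exposure Σt gives posterior Gamma(α+Σx, β+Σt) = Gamma(71, 15).
Posterior mean = α'/β' = 71/15.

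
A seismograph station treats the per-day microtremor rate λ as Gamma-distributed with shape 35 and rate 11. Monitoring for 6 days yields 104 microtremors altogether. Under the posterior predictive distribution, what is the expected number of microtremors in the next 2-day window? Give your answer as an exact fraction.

278/17

Total count 104 over total exposure 6 days.
Posterior: α' = 35 + 104 = 139, β' = 11 + 6 = 17.
Predictive mean over a 2-day window = T·E[λ|data] = 2·139/17 = 278/17.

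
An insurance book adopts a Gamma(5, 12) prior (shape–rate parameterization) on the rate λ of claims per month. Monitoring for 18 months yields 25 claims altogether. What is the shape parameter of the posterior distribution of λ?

30

Total count 25 over total exposure 18 months.
Gamma(α, β) with Poisson data over total exposure Σt gives posterior Gamma(α+Σx, β+Σt) = Gamma(30, 30).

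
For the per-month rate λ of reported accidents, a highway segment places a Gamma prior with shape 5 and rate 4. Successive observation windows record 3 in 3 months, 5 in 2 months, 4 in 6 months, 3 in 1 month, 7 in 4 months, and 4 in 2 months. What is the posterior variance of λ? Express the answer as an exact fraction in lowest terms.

31/484

Total count: 3 + 5 + 4 + 3 + 7 + 4 = 26.
Total exposure: 3 + 2 + 6 + 1 + 4 + 2 = 18 months.
Conjugate update: add total count to the shape and total exposure to the rate, giving Gamma(31, 22).
Posterior variance = α'/β'² = 31/484.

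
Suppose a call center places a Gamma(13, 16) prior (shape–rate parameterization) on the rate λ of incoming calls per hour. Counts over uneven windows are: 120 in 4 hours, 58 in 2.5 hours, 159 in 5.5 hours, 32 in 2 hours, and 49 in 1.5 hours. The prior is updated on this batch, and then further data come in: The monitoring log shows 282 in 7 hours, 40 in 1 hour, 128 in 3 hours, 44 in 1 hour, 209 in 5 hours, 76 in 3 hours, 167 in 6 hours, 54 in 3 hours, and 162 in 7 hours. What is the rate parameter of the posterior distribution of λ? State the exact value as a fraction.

135/2

Total count: 120 + 58 + 159 + 32 + 49 = 418.
Total exposure: 4 + 2.5 + 5.5 + 2 + 1.5 = 15.5 hours.
After the first batch: Gamma(13 + 418, 16 + 15.5) = Gamma(431, 63/2).
Total count: 282 + 40 + 128 + 44 + 209 + 76 + 167 + 54 + 162 = 1162.
Total exposure: 7 + 1 + 3 + 1 + 5 + 3 + 6 + 3 + 7 = 36 hours.
After the second batch: Gamma(431 + 1162, 63/2 + 36) = Gamma(1593, 135/2).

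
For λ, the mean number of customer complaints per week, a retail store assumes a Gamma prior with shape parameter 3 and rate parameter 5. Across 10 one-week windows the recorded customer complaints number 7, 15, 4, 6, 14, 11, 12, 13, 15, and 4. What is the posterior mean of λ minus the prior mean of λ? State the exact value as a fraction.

Total count: 7 + 15 + 4 + 6 + 14 + 11 + 12 + 13 + 15 + 4 = 101.
Total exposure: 10 weeks.
Conjugate update: add total count to the shape and total exposure to the rate, giving Gamma(104, 15).
Posterior mean = 104/15 = 104/15; prior mean = 3/5 = 3/5. Difference = 104/15 − 3/5 = 19/3.

19/3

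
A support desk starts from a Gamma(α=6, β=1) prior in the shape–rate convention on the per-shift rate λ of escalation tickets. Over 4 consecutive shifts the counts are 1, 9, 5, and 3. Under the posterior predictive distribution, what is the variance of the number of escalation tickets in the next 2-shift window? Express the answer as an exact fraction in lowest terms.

Total count: 1 + 9 + 5 + 3 = 18.
Total exposure: 4 shifts.
By Gamma–Poisson conjugacy, the posterior is Gamma(α + Σx, β + Σt) = Gamma(6 + 18, 1 + 4) = Gamma(24, 5).
The posterior predictive for a window of length T is Negative Binomial with variance T·α'·(β'+T)/β'² = 2·24·7/25 = 336/25.

336/25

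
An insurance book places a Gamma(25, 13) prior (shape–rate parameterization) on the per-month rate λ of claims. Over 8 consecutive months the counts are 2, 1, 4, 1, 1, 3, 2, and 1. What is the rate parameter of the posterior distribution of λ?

Total count: 2 + 1 + 4 + 1 + 1 + 3 + 2 + 1 = 15.
Total exposure: 8 months.
Posterior: α' = 25 + 15 = 40, β' = 13 + 8 = 21.

21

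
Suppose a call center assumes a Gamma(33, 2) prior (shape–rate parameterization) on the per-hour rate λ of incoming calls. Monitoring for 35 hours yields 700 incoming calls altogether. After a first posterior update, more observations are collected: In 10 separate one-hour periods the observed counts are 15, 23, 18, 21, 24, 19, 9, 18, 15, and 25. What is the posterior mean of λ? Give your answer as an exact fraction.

Total count 700 over total exposure 35 hours.
After the first batch: Gamma(33 + 700, 2 + 35) = Gamma(733, 37).
Total count: 15 + 23 + 18 + 21 + 24 + 19 + 9 + 18 + 15 + 25 = 187.
Total exposure: 10 hours.
After the second batch: Gamma(733 + 187, 37 + 10) = Gamma(920, 47).
Posterior mean = α'/β' = 920/47.

920/47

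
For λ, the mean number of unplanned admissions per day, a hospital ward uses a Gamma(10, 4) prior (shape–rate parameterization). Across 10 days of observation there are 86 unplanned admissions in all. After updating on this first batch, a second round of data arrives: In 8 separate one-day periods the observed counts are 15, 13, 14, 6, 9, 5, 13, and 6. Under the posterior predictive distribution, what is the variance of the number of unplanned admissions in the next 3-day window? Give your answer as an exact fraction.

Total count 86 over total exposure 10 days.
After the first batch: Gamma(10 + 86, 4 + 10) = Gamma(96, 14).
Total count: 15 + 13 + 14 + 6 + 9 + 5 + 13 + 6 = 81.
Total exposure: 8 days.
After the second batch: Gamma(96 + 81, 14 + 8) = Gamma(177, 22).
The posterior predictive for a window of length T is Negative Binomial with variance T·α'·(β'+T)/β'² = 3·177·25/484 = 13275/484.

13275/484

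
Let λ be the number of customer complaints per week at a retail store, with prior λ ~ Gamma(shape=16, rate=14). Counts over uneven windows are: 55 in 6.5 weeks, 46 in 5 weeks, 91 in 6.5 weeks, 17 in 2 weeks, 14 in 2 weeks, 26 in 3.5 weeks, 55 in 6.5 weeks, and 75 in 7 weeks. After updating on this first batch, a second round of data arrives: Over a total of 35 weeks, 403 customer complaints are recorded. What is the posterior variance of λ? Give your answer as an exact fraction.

Total count: 55 + 46 + 91 + 17 + 14 + 26 + 55 + 75 = 379.
Total exposure: 6.5 + 5 + 6.5 + 2 + 2 + 3.5 + 6.5 + 7 = 39 weeks.
After the first batch: Gamma(16 + 379, 14 + 39) = Gamma(395, 53).
Total count 403 over total exposure 35 weeks.
After the second batch: Gamma(395 + 403, 53 + 35) = Gamma(798, 88).
Posterior variance = α'/β'² = 798/7744 = 399/3872.

399/3872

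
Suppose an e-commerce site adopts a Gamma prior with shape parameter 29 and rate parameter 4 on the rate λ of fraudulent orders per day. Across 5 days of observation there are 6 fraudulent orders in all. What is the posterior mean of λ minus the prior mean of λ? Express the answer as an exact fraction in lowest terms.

Total count 6 over total exposure 5 days.
By Gamma–Poisson conjugacy, the posterior is Gamma(α + Σx, β + Σt) = Gamma(29 + 6, 4 + 5) = Gamma(35, 9).
Posterior mean = 35/9 = 35/9; prior mean = 29/4 = 29/4. Difference = 35/9 − 29/4 = -121/36.

-121/36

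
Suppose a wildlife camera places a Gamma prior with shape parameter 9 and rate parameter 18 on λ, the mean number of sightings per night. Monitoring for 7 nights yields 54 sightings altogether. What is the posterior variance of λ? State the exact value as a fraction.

Total count 54 over total exposure 7 nights.
Conjugate update: add total count to the shape and total exposure to the rate, giving Gamma(63, 25).
Posterior variance = α'/β'² = 63/625.

63/625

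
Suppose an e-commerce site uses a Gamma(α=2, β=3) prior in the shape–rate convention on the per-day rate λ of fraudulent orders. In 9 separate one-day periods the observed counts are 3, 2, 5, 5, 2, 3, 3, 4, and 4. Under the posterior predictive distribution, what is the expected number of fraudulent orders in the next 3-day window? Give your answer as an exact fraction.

Total count: 3 + 2 + 5 + 5 + 2 + 3 + 3 + 4 + 4 = 31.
Total exposure: 9 days.
The Gamma prior is conjugate for the Poisson rate, so λ | data ~ Gamma(2+31, 3+9) = Gamma(33, 12).
Predictive mean over a 3-day window = T·E[λ|data] = 3·33/12 = 33/4.

33/4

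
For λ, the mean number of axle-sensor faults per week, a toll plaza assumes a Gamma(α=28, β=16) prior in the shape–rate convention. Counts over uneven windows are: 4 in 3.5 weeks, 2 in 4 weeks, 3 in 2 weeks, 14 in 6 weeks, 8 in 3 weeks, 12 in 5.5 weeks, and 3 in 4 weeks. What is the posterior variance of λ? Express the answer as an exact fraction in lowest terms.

37/968

Total count: 4 + 2 + 3 + 14 + 8 + 12 + 3 = 46.
Total exposure: 3.5 + 4 + 2 + 6 + 3 + 5.5 + 4 = 28 weeks.
Conjugate update: add total count to the shape and total exposure to the rate, giving Gamma(74, 44).
Posterior variance = α'/β'² = 74/1936 = 37/968.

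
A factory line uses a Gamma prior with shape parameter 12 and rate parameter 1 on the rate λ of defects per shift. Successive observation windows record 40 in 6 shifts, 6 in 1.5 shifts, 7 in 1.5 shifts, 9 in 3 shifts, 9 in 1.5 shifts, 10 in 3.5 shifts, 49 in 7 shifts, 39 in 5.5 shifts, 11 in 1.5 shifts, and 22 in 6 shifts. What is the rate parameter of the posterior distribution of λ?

Total count: 40 + 6 + 7 + 9 + 9 + 10 + 49 + 39 + 11 + 22 = 202.
Total exposure: 6 + 1.5 + 1.5 + 3 + 1.5 + 3.5 + 7 + 5.5 + 1.5 + 6 = 37 shifts.
Conjugate update: add total count to the shape and total exposure to the rate, giving Gamma(214, 38).

38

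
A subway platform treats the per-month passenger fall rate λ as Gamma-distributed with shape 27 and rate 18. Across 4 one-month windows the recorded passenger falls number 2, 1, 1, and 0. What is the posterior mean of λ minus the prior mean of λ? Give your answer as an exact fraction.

-1/11

Total count: 2 + 1 + 1 + 0 = 4.
Total exposure: 4 months.
By Gamma–Poisson conjugacy, the posterior is Gamma(α + Σx, β + Σt) = Gamma(27 + 4, 18 + 4) = Gamma(31, 22).
Posterior mean = 31/22 = 31/22; prior mean = 27/18 = 3/2. Difference = 31/22 − 3/2 = -1/11.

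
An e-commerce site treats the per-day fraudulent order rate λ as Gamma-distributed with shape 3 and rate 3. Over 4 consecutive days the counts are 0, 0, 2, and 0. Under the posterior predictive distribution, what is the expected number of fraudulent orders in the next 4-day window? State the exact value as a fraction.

20/7

Total count: 0 + 0 + 2 + 0 = 2.
Total exposure: 4 days.
Posterior: α' = 3 + 2 = 5, β' = 3 + 4 = 7.
Predictive mean over a 4-day window = T·E[λ|data] = 4·5/7 = 20/7.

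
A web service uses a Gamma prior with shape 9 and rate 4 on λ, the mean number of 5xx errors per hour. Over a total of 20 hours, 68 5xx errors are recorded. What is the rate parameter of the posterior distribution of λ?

Total count 68 over total exposure 20 hours.
By Gamma–Poisson conjugacy, the posterior is Gamma(α + Σx, β + Σt) = Gamma(9 + 68, 4 + 20) = Gamma(77, 24).

24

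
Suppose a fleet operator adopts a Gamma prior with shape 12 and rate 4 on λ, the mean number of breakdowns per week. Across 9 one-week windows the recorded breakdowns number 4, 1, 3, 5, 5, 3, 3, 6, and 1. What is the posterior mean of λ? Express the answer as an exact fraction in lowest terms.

43/13

Total count: 4 + 1 + 3 + 5 + 5 + 3 + 3 + 6 + 1 = 31.
Total exposure: 9 weeks.
By Gamma–Poisson conjugacy, the posterior is Gamma(α + Σx, β + Σt) = Gamma(12 + 31, 4 + 9) = Gamma(43, 13).
Posterior mean = α'/β' = 43/13.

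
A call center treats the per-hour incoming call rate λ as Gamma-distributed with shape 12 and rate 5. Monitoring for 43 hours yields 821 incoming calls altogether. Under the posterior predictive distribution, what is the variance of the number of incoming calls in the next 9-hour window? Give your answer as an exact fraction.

Total count 821 over total exposure 43 hours.
Posterior: α' = 12 + 821 = 833, β' = 5 + 43 = 48.
The posterior predictive for a window of length T is Negative Binomial with variance T·α'·(β'+T)/β'² = 9·833·57/2304 = 47481/256.

47481/256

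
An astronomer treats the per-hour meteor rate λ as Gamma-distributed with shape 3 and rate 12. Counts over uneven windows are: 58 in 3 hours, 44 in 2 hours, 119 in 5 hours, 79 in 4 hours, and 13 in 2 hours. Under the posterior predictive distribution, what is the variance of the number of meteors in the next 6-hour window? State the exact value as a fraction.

Total count: 58 + 44 + 119 + 79 + 13 = 313.
Total exposure: 3 + 2 + 5 + 4 + 2 = 16 hours.
By Gamma–Poisson conjugacy, the posterior is Gamma(α + Σx, β + Σt) = Gamma(3 + 313, 12 + 16) = Gamma(316, 28).
The posterior predictive for a window of length T is Negative Binomial with variance T·α'·(β'+T)/β'² = 6·316·34/784 = 4029/49.

4029/49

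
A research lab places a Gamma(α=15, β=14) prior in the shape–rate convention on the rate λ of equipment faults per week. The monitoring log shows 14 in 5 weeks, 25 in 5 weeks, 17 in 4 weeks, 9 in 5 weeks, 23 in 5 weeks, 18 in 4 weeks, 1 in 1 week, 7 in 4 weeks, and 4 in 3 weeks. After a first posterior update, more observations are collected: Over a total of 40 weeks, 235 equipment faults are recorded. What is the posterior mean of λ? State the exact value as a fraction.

184/45

Total count: 14 + 25 + 17 + 9 + 23 + 18 + 1 + 7 + 4 = 118.
Total exposure: 5 + 5 + 4 + 5 + 5 + 4 + 1 + 4 + 3 = 36 weeks.
After the first batch: Gamma(15 + 118, 14 + 36) = Gamma(133, 50).
Total count 235 over total exposure 40 weeks.
After the second batch: Gamma(133 + 235, 50 + 40) = Gamma(368, 90).
Posterior mean = α'/β' = 368/90 = 184/45.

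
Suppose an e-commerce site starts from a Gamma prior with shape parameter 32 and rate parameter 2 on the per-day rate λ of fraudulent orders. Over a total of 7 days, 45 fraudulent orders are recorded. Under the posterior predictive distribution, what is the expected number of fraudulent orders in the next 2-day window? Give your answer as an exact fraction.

154/9

Total count 45 over total exposure 7 days.
Gamma(α, β) with Poisson data over total exposure Σt gives posterior Gamma(α+Σx, β+Σt) = Gamma(77, 9).
Predictive mean over a 2-day window = T·E[λ|data] = 2·77/9 = 154/9.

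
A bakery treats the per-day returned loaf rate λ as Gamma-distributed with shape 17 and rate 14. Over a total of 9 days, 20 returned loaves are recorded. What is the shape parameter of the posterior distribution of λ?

Total count 20 over total exposure 9 days.
Posterior: α' = 17 + 20 = 37, β' = 14 + 9 = 23.

37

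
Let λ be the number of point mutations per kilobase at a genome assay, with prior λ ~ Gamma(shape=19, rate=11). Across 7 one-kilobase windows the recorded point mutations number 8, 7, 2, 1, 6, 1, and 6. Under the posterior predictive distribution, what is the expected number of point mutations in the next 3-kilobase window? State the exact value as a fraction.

Total count: 8 + 7 + 2 + 1 + 6 + 1 + 6 = 31.
Total exposure: 7 kilobases.
Conjugate update: add total count to the shape and total exposure to the rate, giving Gamma(50, 18).
Predictive mean over a 3-kilobase window = T·E[λ|data] = 3·50/18 = 25/3.

25/3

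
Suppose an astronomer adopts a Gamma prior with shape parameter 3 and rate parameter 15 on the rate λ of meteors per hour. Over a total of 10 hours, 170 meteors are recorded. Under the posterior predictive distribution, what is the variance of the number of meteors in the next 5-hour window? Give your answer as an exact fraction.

Total count 170 over total exposure 10 hours.
Posterior: α' = 3 + 170 = 173, β' = 15 + 10 = 25.
The posterior predictive for a window of length T is Negative Binomial with variance T·α'·(β'+T)/β'² = 5·173·30/625 = 1038/25.

1038/25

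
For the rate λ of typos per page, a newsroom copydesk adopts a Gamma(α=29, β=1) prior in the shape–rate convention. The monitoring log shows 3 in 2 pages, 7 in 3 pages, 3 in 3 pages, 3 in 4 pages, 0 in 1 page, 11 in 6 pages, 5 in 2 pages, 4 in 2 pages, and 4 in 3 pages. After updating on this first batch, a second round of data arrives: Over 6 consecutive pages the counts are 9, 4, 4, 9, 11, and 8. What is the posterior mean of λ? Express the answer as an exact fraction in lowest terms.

38/11

Total count: 3 + 7 + 3 + 3 + 0 + 11 + 5 + 4 + 4 = 40.
Total exposure: 2 + 3 + 3 + 4 + 1 + 6 + 2 + 2 + 3 = 26 pages.
After the first batch: Gamma(29 + 40, 1 + 26) = Gamma(69, 27).
Total count: 9 + 4 + 4 + 9 + 11 + 8 = 45.
Total exposure: 6 pages.
After the second batch: Gamma(69 + 45, 27 + 6) = Gamma(114, 33).
Posterior mean = α'/β' = 114/33 = 38/11.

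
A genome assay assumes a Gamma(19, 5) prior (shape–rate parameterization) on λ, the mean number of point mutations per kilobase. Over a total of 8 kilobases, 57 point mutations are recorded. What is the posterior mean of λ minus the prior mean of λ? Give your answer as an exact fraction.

Total count 57 over total exposure 8 kilobases.
Posterior: α' = 19 + 57 = 76, β' = 5 + 8 = 13.
Posterior mean = 76/13 = 76/13; prior mean = 19/5 = 19/5. Difference = 76/13 − 19/5 = 133/65.

133/65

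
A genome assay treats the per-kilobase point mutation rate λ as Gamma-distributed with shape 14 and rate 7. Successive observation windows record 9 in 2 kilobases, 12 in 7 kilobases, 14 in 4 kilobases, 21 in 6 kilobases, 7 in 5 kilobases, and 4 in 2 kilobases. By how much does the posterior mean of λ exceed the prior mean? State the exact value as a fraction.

5/11

Total count: 9 + 12 + 14 + 21 + 7 + 4 = 67.
Total exposure: 2 + 7 + 4 + 6 + 5 + 2 = 26 kilobases.
Conjugate update: add total count to the shape and total exposure to the rate, giving Gamma(81, 33).
Posterior mean = 81/33 = 27/11; prior mean = 14/7 = 2. Difference = 27/11 − 2 = 5/11.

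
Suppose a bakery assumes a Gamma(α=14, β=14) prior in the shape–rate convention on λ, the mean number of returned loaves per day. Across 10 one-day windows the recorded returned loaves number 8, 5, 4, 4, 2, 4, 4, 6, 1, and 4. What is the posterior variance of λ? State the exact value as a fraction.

7/72

Total count: 8 + 5 + 4 + 4 + 2 + 4 + 4 + 6 + 1 + 4 = 42.
Total exposure: 10 days.
Conjugate update: add total count to the shape and total exposure to the rate, giving Gamma(56, 24).
Posterior variance = α'/β'² = 56/576 = 7/72.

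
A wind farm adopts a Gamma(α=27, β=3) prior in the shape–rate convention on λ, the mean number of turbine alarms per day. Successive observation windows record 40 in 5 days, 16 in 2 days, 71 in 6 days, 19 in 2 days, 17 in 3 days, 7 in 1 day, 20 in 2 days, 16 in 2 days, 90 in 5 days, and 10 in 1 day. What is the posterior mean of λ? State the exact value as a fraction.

Total count: 40 + 16 + 71 + 19 + 17 + 7 + 20 + 16 + 90 + 10 = 306.
Total exposure: 5 + 2 + 6 + 2 + 3 + 1 + 2 + 2 + 5 + 1 = 29 days.
The Gamma prior is conjugate for the Poisson rate, so λ | data ~ Gamma(27+306, 3+29) = Gamma(333, 32).
Posterior mean = α'/β' = 333/32.

333/32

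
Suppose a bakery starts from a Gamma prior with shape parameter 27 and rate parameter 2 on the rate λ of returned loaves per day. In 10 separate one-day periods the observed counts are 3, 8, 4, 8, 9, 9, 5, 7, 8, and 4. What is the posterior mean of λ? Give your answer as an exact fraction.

Total count: 3 + 8 + 4 + 8 + 9 + 9 + 5 + 7 + 8 + 4 = 65.
Total exposure: 10 days.
The Gamma prior is conjugate for the Poisson rate, so λ | data ~ Gamma(27+65, 2+10) = Gamma(92, 12).
Posterior mean = α'/β' = 92/12 = 23/3.

23/3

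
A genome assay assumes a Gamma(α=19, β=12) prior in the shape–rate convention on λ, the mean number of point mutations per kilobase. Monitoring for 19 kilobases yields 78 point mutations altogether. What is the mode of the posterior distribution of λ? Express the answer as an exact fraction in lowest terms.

Total count 78 over total exposure 19 kilobases.
By Gamma–Poisson conjugacy, the posterior is Gamma(α + Σx, β + Σt) = Gamma(19 + 78, 12 + 19) = Gamma(97, 31).
Posterior mode = (α'−1)/β' = 96/31.

96/31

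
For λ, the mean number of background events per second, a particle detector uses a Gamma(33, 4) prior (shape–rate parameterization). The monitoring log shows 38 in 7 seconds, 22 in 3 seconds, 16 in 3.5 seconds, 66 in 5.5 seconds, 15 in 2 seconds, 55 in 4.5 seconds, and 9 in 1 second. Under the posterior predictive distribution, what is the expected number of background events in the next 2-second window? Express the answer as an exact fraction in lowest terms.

1016/61

Total count: 38 + 22 + 16 + 66 + 15 + 55 + 9 = 221.
Total exposure: 7 + 3 + 3.5 + 5.5 + 2 + 4.5 + 1 = 26.5 seconds.
The Gamma prior is conjugate for the Poisson rate, so λ | data ~ Gamma(33+221, 4+26.5) = Gamma(254, 61/2).
Predictive mean over a 2-second window = T·E[λ|data] = 2·254/(61/2) = 1016/61.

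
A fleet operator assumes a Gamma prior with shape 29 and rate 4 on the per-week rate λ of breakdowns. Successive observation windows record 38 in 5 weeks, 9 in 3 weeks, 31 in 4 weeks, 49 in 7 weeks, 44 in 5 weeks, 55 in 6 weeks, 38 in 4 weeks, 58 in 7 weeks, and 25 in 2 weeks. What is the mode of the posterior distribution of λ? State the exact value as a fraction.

375/47

Total count: 38 + 9 + 31 + 49 + 44 + 55 + 38 + 58 + 25 = 347.
Total exposure: 5 + 3 + 4 + 7 + 5 + 6 + 4 + 7 + 2 = 43 weeks.
Posterior: α' = 29 + 347 = 376, β' = 4 + 43 = 47.
Posterior mode = (α'−1)/β' = 375/47.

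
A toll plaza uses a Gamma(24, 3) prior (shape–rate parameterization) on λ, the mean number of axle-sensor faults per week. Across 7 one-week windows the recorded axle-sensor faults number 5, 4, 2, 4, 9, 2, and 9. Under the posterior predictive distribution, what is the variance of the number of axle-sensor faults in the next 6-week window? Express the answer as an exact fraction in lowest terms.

Total count: 5 + 4 + 2 + 4 + 9 + 2 + 9 = 35.
Total exposure: 7 weeks.
By Gamma–Poisson conjugacy, the posterior is Gamma(α + Σx, β + Σt) = Gamma(24 + 35, 3 + 7) = Gamma(59, 10).
The posterior predictive for a window of length T is Negative Binomial with variance T·α'·(β'+T)/β'² = 6·59·16/100 = 1416/25.

1416/25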